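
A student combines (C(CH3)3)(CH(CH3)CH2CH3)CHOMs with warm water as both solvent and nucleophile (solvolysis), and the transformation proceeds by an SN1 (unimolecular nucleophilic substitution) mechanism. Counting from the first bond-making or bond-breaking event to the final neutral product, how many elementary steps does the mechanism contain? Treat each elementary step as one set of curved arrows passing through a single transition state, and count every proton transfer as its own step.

Step 1: The C–O bond breaks with both electrons going to the mesylate; MsO⁻ leaves and a secondary carbocation remains.
Step 2: A hydride (H with its bonding pair) migrates from the adjacent sec-butyl carbon to the cationic centre — a 1,2-hydride shift — upgrading the secondary cation to a tertiary one.
Step 3: A lone pair on the oxygen of H2O attacks the carbocation, forming a new C–O σ-bond and an oxonium ion.
Step 4: Proton transfer from the O–H of the oxonium ion to a solvent molecule delivers the neutral alcohol.
Total: 4 elementary steps.

4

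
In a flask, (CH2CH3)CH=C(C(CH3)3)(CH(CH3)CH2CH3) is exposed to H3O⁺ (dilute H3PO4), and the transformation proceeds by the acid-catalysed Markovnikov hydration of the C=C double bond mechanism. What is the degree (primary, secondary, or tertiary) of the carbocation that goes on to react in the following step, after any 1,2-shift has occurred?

Step 1: Electrophilic addition begins with the π(C=C) electrons forming a bond to the proton of H3O⁺. Following Markovnikov's rule, the resulting cation is tertiary. H2O is released.
No single 1,2-shift to an adjacent carbon would give a more-substituted cation, so no rearrangement occurs.

tertiary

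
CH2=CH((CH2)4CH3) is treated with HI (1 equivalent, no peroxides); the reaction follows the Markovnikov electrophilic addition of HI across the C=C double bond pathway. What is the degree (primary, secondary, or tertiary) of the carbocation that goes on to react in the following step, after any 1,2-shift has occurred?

secondary

Step 1: Protonation of the alkene by HI: the π bond acts as the nucleophile and picks up H⁺, giving the more stable (Markovnikov) secondary carbocation. The H–I bond breaks heterolytically, releasing I⁻.
No single 1,2-shift to an adjacent carbon would give a more-substituted cation, so no rearrangement occurs.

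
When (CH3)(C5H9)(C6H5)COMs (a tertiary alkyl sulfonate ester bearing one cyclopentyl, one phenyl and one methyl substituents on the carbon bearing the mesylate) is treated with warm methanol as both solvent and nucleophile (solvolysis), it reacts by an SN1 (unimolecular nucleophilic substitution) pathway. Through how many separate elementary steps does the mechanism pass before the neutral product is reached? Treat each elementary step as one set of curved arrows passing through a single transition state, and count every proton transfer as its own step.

Step 1: Ionisation: the C–O σ-bond cleaves heterolytically; both bonding electrons depart with MsO⁻, leaving a tertiary carbocation at the α-carbon.
(No 1,2-shift: no single shift to an adjacent carbon would give a more stable cation.)
Step 2: Nucleophilic capture: the oxygen of CH3OH bonds to the cationic carbon, producing an oxonium-ion intermediate.
Step 3: Deprotonation of the oxonium oxygen by solvent methanol yields the neutral ether.
Total: 3 elementary steps.

3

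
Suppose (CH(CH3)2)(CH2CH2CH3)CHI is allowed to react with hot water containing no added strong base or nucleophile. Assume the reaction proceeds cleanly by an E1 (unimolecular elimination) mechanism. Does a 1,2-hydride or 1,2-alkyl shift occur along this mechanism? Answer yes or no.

yes

The first-formed carbocation is secondary.
The adjacent isopropyl carbon already bears 2 other carbon substituents and has a hydrogen to migrate; after a 1,2-hydride shift from that carbon the positive charge sits on a tertiary centre.
Tertiary is more stable than secondary, so the shift occurs.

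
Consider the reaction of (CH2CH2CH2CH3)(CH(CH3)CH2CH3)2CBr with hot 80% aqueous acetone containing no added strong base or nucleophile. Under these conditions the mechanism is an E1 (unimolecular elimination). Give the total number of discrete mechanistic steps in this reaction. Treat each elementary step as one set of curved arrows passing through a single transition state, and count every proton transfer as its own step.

Step 1: Ionisation: the C–Br σ-bond cleaves heterolytically; both bonding electrons depart with Br⁻, leaving a tertiary carbocation at the α-carbon.
(No 1,2-shift: no single shift to an adjacent carbon would give a more stable cation.)
Step 2: A water molecule (solvent) deprotonates a β-carbon; as the C–H bond breaks, those electrons form the new alkene π bond.
Total: 2 elementary steps.

2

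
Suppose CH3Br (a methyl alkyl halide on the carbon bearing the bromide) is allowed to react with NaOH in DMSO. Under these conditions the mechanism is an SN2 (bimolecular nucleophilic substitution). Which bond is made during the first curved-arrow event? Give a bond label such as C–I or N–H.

Step 1: Backside attack by OH⁻ on the carbon bearing the bromide: the new C–O bond forms as the C–Br bond breaks, with Walden inversion at carbon.
The bond formed in this step is the C–O bond.

C–O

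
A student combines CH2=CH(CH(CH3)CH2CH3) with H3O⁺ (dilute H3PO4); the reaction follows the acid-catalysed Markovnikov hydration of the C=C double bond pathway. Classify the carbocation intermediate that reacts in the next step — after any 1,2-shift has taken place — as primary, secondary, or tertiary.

Step 1: Protonation of the alkene by H3O⁺: the π bond acts as the nucleophile and picks up H⁺, giving the more stable (Markovnikov) secondary carbocation. H2O is released.
Step 2: A 1,2-hydride shift from the adjacent sec-butyl carbon moves the positive charge from the secondary centre to an adjacent carbon, generating a more stable tertiary carbocation.
The cation rearranges from secondary to tertiary via a 1,2-hydride shift from the adjacent sec-butyl carbon; the tertiary cation is what reacts next.

tertiary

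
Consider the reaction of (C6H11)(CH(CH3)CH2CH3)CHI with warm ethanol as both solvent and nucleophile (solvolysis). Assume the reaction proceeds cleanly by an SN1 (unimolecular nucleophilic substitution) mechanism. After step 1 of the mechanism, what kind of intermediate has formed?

secondary carbocation

Step 1: The C–I bond breaks with both electrons going to the iodide; I⁻ leaves and a secondary carbocation remains.
After step 1 the species present is a secondary carbocation.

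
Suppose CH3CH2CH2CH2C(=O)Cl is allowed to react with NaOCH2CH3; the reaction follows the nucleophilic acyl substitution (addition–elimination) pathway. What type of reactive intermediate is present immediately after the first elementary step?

tetrahedral intermediate

Step 1: Nucleophilic addition of CH3CH2O⁻ to the acyl carbon breaks the π(C=O) bond and yields a tetrahedral, anionic intermediate.
After step 1 the species present is a tetrahedral intermediate.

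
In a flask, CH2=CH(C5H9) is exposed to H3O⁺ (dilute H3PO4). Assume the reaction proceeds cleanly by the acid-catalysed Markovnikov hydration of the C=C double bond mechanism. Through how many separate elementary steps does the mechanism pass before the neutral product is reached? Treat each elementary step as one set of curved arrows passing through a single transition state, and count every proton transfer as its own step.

4

Step 1: Protonation of the alkene by H3O⁺: the π bond acts as the nucleophile and picks up H⁺, giving the more stable (Markovnikov) secondary carbocation. H2O is released.
Step 2: A hydride (H with its bonding pair) migrates from the adjacent cyclopentyl carbon to the cationic centre — a 1,2-hydride shift — upgrading the secondary cation to a tertiary one.
Step 3: Nucleophilic capture of the cation by H2O produces the protonated alcohol (an oxonium ion).
Step 4: Deprotonation of the oxonium ion by a water molecule delivers the neutral alcohol and regenerates the acid catalyst.
Total: 4 elementary steps.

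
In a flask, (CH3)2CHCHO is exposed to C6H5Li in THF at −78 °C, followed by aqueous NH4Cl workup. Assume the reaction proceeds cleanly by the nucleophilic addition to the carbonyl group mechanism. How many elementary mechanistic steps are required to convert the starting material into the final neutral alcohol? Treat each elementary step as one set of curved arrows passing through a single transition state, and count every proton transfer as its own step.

Step 1: the carbanion-like carbon of C6H5Li attacks the sp² carbonyl carbon; the C=O π bond breaks and the electrons end up as a lone pair on the alkoxide oxygen of the tetrahedral intermediate.
Step 2: The alkoxide picks up a proton during aqueous NH4Cl workup to yield an alcohol.
Total: 2 elementary steps.

2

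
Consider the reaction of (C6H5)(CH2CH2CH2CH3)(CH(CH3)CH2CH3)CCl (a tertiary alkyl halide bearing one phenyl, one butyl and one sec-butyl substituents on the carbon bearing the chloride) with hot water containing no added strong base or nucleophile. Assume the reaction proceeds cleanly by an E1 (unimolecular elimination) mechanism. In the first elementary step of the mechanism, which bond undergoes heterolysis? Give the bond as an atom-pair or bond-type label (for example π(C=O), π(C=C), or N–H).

Step 1: Ionisation: the C–Cl σ-bond cleaves heterolytically; both bonding electrons depart with Cl⁻, leaving a tertiary carbocation at the α-carbon.
The bond broken in this step is the C–Cl bond.

C–Cl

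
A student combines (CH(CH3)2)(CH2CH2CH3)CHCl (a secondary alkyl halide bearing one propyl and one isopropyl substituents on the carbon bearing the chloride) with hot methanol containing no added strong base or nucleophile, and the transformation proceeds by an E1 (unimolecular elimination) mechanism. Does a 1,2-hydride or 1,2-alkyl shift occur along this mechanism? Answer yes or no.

The first-formed carbocation is secondary.
The adjacent isopropyl carbon already bears 2 other carbon substituents and has a hydrogen to migrate; after a 1,2-hydride shift from that carbon the positive charge sits on a tertiary centre.
Tertiary is more stable than secondary, so the shift occurs.

yes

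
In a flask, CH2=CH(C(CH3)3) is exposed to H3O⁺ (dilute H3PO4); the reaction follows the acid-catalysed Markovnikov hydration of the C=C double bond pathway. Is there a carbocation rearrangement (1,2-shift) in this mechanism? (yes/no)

yes

The first-formed carbocation is secondary.
The adjacent tert-butyl carbon has no hydrogen but bears methyl groups; migration of one methyl with its bonding pair (a 1,2-methyl shift) places the charge on a tertiary centre.
Tertiary is more stable than secondary, so the shift occurs.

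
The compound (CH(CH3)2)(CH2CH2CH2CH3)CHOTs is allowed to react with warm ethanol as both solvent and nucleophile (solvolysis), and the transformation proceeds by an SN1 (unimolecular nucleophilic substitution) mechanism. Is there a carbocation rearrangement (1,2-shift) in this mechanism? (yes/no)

The first-formed carbocation is secondary.
The adjacent isopropyl carbon already bears 2 other carbon substituents and has a hydrogen to migrate; after a 1,2-hydride shift from that carbon the positive charge sits on a tertiary centre.
Tertiary is more stable than secondary, so the shift occurs.

yes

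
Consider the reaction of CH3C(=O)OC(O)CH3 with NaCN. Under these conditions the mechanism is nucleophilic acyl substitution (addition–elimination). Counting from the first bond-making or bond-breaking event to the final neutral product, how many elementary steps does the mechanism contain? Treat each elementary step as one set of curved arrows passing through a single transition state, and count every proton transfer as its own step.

Step 1: A lone pair on the C of CN⁻ attacks the electrophilic acyl carbon; the π(C=O) electrons move onto oxygen, giving a tetrahedral intermediate.
Step 2: Elimination step: re-formation of the carbonyl π bond drives out CH3CO2⁻, giving the new acyl compound.
Total: 2 elementary steps.

2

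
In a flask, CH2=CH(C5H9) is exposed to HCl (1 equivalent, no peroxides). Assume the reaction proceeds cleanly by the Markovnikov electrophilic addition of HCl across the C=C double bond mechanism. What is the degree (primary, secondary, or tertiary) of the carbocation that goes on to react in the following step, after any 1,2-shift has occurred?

Step 1: The π electrons of the C=C bond attack a proton of HCl; Markovnikov addition places the new C–H on the less-substituted alkene carbon, so the positive charge ends up on the more-substituted carbon — a secondary carbocation. The H–Cl bond breaks heterolytically, releasing Cl⁻.
Step 2: A 1,2-hydride shift from the adjacent cyclopentyl carbon moves the positive charge from the secondary centre to an adjacent carbon, generating a more stable tertiary carbocation.
The cation rearranges from secondary to tertiary via a 1,2-hydride shift from the adjacent cyclopentyl carbon; the tertiary cation is what reacts next.

tertiary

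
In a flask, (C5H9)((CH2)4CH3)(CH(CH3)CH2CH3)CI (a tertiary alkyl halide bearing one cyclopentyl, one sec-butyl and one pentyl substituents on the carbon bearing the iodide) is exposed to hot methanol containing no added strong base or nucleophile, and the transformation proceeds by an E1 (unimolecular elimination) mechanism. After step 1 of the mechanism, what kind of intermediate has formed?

Step 1: Ionisation: the C–I σ-bond cleaves heterolytically; both bonding electrons depart with I⁻, leaving a tertiary carbocation at the α-carbon.
After step 1 the species present is a tertiary carbocation.

tertiary carbocation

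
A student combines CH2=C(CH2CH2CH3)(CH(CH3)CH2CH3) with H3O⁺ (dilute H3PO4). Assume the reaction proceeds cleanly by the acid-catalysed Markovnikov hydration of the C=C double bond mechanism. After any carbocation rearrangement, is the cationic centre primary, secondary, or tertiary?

tertiary

Step 1: Protonation of the alkene by H3O⁺: the π bond acts as the nucleophile and picks up H⁺, giving the more stable (Markovnikov) tertiary carbocation. H2O is released.
No single 1,2-shift to an adjacent carbon would give a more-substituted cation, so no rearrangement occurs.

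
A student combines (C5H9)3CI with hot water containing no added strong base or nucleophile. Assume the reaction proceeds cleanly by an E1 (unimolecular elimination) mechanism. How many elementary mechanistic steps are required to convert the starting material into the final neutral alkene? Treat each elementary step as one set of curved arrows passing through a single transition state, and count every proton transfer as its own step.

Step 1: The C–I bond breaks with both electrons going to the iodide; I⁻ leaves and a tertiary carbocation remains.
(No 1,2-shift: no single shift to an adjacent carbon would give a more stable cation.)
Step 2: A weak base (a water molecule from the solvent) removes a proton from a carbon adjacent to the cationic centre; the electrons of that C–H bond become the new π(C=C) bond, giving the alkene.
Total: 2 elementary steps.

2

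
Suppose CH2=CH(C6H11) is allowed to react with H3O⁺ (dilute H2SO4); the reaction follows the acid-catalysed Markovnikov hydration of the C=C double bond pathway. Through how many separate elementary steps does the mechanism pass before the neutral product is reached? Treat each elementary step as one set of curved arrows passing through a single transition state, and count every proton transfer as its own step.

Step 1: Electrophilic addition begins with the π(C=C) electrons forming a bond to the proton of H3O⁺. Following Markovnikov's rule, the resulting cation is secondary. H2O is released.
Step 2: Carbocation rearrangement: a 1,2-hydride shift from the adjacent cyclohexyl carbon converts the initially-formed secondary cation into the more stable tertiary cation.
Step 3: Nucleophilic capture of the cation by H2O produces the protonated alcohol (an oxonium ion).
Step 4: Deprotonation of the oxonium ion by a water molecule delivers the neutral alcohol and regenerates the acid catalyst.
Total: 4 elementary steps.

4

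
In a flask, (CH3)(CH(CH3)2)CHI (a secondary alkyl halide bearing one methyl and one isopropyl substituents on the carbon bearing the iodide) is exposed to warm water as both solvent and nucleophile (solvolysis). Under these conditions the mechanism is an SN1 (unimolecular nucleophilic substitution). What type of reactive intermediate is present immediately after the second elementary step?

Step 1: Unassisted departure of I⁻ (taking the C–I bonding pair) generates a secondary carbocation.
Step 2: A hydride (H with its bonding pair) migrates from the adjacent isopropyl carbon to the cationic centre — a 1,2-hydride shift — upgrading the secondary cation to a tertiary one.
After step 2 the species present is a tertiary carbocation.

tertiary carbocation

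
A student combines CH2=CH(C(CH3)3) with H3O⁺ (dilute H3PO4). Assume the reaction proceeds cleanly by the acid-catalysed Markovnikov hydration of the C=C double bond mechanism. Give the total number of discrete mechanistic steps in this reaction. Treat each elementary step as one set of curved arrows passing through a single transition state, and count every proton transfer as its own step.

4

Step 1: The π electrons of the C=C bond attack a proton of H3O⁺; Markovnikov addition places the new C–H on the less-substituted alkene carbon, so the positive charge ends up on the more-substituted carbon — a secondary carbocation. H2O is released.
Step 2: A 1,2-methyl shift from the adjacent tert-butyl carbon moves the positive charge from the secondary centre to an adjacent carbon, generating a more stable tertiary carbocation.
Step 3: A lone pair on the oxygen of H2O attacks the carbocation, forming a C–O bond and an oxonium ion (a protonated alcohol).
Step 4: Deprotonation of the oxonium ion by a water molecule delivers the neutral alcohol and regenerates the acid catalyst.
Total: 4 elementary steps.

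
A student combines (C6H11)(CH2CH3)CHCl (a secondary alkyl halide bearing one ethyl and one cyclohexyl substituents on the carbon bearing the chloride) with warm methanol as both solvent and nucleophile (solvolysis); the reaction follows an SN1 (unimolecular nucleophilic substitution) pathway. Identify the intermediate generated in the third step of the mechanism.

Step 1: Rate-determining heterolysis of the C–Cl bond gives Cl⁻ and a secondary carbocation.
Step 2: A 1,2-hydride shift from the adjacent cyclohexyl carbon moves the positive charge from the secondary centre to an adjacent carbon, generating a more stable tertiary carbocation.
Step 3: A lone pair on the oxygen of CH3OH attacks the carbocation, forming a new C–O σ-bond and an oxonium ion.
After step 3 the species present is an oxonium ion.

oxonium ion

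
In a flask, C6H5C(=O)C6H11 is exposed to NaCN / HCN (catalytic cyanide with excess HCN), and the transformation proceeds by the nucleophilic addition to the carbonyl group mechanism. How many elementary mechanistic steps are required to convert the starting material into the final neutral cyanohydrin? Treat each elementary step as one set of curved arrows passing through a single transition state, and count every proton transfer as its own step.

2

Step 1: Nucleophilic addition: CN⁻ adds to the carbonyl carbon, pushing the π(C=O) electron pair onto oxygen and giving a tetrahedral alkoxide.
Step 2: The alkoxide oxygen removes a proton from HCN present in the mixture, giving a cyanohydrin and regenerating CN⁻.
Total: 2 elementary steps.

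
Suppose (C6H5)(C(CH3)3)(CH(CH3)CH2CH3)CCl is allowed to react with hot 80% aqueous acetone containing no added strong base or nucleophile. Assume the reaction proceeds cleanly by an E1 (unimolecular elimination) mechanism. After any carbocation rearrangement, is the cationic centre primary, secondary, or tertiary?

tertiary

Step 1: Ionisation: the C–Cl σ-bond cleaves heterolytically; both bonding electrons depart with Cl⁻, leaving a tertiary carbocation at the α-carbon.
No single 1,2-shift to an adjacent carbon would give a more-substituted cation, so no rearrangement occurs.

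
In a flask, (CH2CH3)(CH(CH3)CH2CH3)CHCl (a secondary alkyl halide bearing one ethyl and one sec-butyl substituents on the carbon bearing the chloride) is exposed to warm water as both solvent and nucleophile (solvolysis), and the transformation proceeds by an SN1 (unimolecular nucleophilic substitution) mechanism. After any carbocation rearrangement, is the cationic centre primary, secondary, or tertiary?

tertiary

Step 1: Ionisation: the C–Cl σ-bond cleaves heterolytically; both bonding electrons depart with Cl⁻, leaving a secondary carbocation at the α-carbon.
Step 2: A hydride (H with its bonding pair) migrates from the adjacent sec-butyl carbon to the cationic centre — a 1,2-hydride shift — upgrading the secondary cation to a tertiary one.
The cation rearranges from secondary to tertiary via a 1,2-hydride shift from the adjacent sec-butyl carbon; the tertiary cation is what reacts next.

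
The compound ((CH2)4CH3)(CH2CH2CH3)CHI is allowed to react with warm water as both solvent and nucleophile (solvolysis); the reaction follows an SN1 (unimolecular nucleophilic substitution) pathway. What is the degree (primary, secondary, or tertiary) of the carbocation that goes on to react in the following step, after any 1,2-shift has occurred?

Step 1: Unassisted departure of I⁻ (taking the C–I bonding pair) generates a secondary carbocation.
No single 1,2-shift to an adjacent carbon would give a more-substituted cation, so no rearrangement occurs.

secondary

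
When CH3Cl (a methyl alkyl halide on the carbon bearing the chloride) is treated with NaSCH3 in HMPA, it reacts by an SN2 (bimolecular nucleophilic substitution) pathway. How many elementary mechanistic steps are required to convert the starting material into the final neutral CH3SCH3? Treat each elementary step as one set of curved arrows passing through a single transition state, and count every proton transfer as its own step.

Step 1: CH3S⁻ attacks the back face of the α-carbon while Cl⁻ departs with the C–Cl bonding pair — a single concerted displacement through a pentacoordinate transition state.
Total: 1 elementary step.

1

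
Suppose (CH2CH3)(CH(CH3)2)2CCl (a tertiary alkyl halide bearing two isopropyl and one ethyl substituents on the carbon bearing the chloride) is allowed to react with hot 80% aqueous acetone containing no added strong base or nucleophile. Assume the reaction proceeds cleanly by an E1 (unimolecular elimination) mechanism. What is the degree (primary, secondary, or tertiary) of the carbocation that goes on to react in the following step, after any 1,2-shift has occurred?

tertiary

Step 1: Ionisation: the C–Cl σ-bond cleaves heterolytically; both bonding electrons depart with Cl⁻, leaving a tertiary carbocation at the α-carbon.
No single 1,2-shift to an adjacent carbon would give a more-substituted cation, so no rearrangement occurs.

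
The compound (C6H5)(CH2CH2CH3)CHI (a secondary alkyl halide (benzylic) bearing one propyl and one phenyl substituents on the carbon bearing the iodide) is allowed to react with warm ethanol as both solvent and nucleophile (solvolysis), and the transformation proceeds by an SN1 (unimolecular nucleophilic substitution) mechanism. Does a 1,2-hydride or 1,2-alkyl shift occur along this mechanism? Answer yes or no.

The first-formed carbocation is secondary.
No single 1,2-shift to an adjacent carbon would produce a more-substituted cation than the one already present, so no rearrangement occurs.

no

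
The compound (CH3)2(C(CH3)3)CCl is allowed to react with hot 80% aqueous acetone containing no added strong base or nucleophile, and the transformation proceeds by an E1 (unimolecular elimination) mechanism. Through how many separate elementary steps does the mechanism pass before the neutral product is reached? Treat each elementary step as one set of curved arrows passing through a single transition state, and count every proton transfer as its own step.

2

Step 1: Unassisted departure of Cl⁻ (taking the C–Cl bonding pair) generates a tertiary carbocation.
(No 1,2-shift: no single shift to an adjacent carbon would give a more stable cation.)
Step 2: Loss of a β-proton to a water molecule of the solvent: the C–H bonding pair collapses toward the cationic carbon to form the C=C π bond, yielding the alkene.
Total: 2 elementary steps.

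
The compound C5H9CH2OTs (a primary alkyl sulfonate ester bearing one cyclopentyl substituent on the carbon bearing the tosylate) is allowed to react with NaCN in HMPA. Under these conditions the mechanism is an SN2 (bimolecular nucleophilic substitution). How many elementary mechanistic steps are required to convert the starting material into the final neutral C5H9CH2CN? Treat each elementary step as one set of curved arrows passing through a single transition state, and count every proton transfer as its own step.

Step 1: The cyanide nucleophile donates a lone pair from C to the α-carbon in a backside attack; simultaneously the C–O σ-bond breaks and both of its electrons leave with TsO⁻. One concerted step with inversion of configuration.
Total: 1 elementary step.

1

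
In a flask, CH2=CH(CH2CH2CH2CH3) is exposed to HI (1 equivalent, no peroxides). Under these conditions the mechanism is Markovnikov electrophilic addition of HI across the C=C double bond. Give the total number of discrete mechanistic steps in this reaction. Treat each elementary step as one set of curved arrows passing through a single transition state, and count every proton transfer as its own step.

2

Step 1: Protonation of the alkene by HI: the π bond acts as the nucleophile and picks up H⁺, giving the more stable (Markovnikov) secondary carbocation. The H–I bond breaks heterolytically, releasing I⁻.
(No 1,2-shift: no single shift to an adjacent carbon would give a more stable cation.)
Step 2: Nucleophilic attack by I⁻ on the carbocation completes the addition, giving R–I.
Total: 2 elementary steps.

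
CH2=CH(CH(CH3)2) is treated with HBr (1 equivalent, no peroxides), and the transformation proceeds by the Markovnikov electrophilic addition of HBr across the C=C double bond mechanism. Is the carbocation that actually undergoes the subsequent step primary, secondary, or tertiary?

tertiary

Step 1: The π electrons of the C=C bond attack a proton of HBr; Markovnikov addition places the new C–H on the less-substituted alkene carbon, so the positive charge ends up on the more-substituted carbon — a secondary carbocation. The H–Br bond breaks heterolytically, releasing Br⁻.
Step 2: A 1,2-hydride shift from the adjacent isopropyl carbon moves the positive charge from the secondary centre to an adjacent carbon, generating a more stable tertiary carbocation.
The cation rearranges from secondary to tertiary via a 1,2-hydride shift from the adjacent isopropyl carbon; the tertiary cation is what reacts next.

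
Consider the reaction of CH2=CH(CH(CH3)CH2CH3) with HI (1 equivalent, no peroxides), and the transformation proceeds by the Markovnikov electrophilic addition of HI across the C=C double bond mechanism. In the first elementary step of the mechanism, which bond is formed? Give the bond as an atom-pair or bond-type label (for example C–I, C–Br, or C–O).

C–H

Step 1: The π electrons of the C=C bond attack a proton of HI; Markovnikov addition places the new C–H on the less-substituted alkene carbon, so the positive charge ends up on the more-substituted carbon — a secondary carbocation. The H–I bond breaks heterolytically, releasing I⁻.
The bond formed in this step is the C–H bond.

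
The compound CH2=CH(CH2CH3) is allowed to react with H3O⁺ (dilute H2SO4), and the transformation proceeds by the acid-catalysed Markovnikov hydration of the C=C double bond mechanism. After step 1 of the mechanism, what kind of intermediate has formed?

secondary carbocation

Step 1: The π electrons of the C=C bond attack a proton of H3O⁺; Markovnikov addition places the new C–H on the less-substituted alkene carbon, so the positive charge ends up on the more-substituted carbon — a secondary carbocation. H2O is released.
After step 1 the species present is a secondary carbocation.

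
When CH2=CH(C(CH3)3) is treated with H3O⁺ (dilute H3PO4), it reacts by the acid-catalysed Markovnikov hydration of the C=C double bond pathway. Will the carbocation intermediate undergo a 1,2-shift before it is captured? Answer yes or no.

The first-formed carbocation is secondary.
The adjacent tert-butyl carbon has no hydrogen but bears methyl groups; migration of one methyl with its bonding pair (a 1,2-methyl shift) places the charge on a tertiary centre.
Tertiary is more stable than secondary, so the shift occurs.

yes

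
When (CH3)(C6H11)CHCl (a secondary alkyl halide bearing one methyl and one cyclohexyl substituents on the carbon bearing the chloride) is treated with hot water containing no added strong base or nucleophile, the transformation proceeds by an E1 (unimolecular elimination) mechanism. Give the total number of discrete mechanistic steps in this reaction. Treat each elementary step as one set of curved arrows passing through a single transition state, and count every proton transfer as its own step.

Step 1: Unassisted departure of Cl⁻ (taking the C–Cl bonding pair) generates a secondary carbocation.
Step 2: A hydride (H with its bonding pair) migrates from the adjacent cyclohexyl carbon to the cationic centre — a 1,2-hydride shift — upgrading the secondary cation to a tertiary one.
Step 3: A weak base (a water molecule from the solvent) removes a proton from a carbon adjacent to the cationic centre; the electrons of that C–H bond become the new π(C=C) bond, giving the alkene.
Total: 3 elementary steps.

3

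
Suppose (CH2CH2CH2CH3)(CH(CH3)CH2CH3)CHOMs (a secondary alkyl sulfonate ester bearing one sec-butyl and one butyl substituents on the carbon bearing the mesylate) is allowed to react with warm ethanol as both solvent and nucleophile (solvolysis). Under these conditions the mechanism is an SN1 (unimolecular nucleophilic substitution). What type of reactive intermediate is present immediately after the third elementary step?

Step 1: Unassisted departure of MsO⁻ (taking the C–O bonding pair) generates a secondary carbocation.
Step 2: A hydride (H with its bonding pair) migrates from the adjacent sec-butyl carbon to the cationic centre — a 1,2-hydride shift — upgrading the secondary cation to a tertiary one.
Step 3: Nucleophilic capture: the oxygen of CH3CH2OH bonds to the cationic carbon, producing an oxonium-ion intermediate.
After step 3 the species present is an oxonium ion.

oxonium ion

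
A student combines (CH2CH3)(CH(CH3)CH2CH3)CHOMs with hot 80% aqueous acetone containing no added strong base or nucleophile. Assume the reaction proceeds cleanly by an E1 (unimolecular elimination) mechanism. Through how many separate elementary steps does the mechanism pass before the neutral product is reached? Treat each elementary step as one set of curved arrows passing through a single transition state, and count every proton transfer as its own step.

Step 1: Ionisation: the C–O σ-bond cleaves heterolytically; both bonding electrons depart with MsO⁻, leaving a secondary carbocation at the α-carbon.
Step 2: A 1,2-hydride shift from the adjacent sec-butyl carbon moves the positive charge from the secondary centre to an adjacent carbon, generating a more stable tertiary carbocation.
Step 3: A water molecule (solvent) deprotonates a β-carbon; as the C–H bond breaks, those electrons form the new alkene π bond.
Total: 3 elementary steps.

3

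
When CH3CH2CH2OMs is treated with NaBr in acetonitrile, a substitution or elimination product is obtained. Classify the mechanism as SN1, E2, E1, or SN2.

Conditions: a primary substrate with a strong nucleophile in the polar aprotic solvent acetonitrile.
These conditions are the textbook signature of the SN2 pathway.
An unhindered substrate with a strong nucleophile in a polar aprotic solvent favours one-step backside displacement.

SN2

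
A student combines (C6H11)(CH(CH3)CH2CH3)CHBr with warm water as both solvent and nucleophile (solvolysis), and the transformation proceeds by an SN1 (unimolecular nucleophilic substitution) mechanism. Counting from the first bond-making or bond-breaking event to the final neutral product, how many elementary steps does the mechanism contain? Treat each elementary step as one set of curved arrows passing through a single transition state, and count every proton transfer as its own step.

Step 1: Rate-determining heterolysis of the C–Br bond gives Br⁻ and a secondary carbocation.
Step 2: A hydride (H with its bonding pair) migrates from the adjacent cyclohexyl carbon to the cationic centre — a 1,2-hydride shift — upgrading the secondary cation to a tertiary one.
Step 3: H2O donates an oxygen lone pair into the empty p orbital of the cation, giving a protonated alcohol (an oxonium ion).
Step 4: Deprotonation of the oxonium oxygen by solvent water yields the neutral alcohol.
Total: 4 elementary steps.

4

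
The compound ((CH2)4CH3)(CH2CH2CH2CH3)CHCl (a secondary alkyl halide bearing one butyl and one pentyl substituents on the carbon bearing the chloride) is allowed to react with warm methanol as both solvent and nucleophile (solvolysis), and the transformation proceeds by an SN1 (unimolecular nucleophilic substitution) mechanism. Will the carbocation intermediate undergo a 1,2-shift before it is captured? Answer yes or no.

no

The first-formed carbocation is secondary.
No single 1,2-shift to an adjacent carbon would produce a more-substituted cation than the one already present, so no rearrangement occurs.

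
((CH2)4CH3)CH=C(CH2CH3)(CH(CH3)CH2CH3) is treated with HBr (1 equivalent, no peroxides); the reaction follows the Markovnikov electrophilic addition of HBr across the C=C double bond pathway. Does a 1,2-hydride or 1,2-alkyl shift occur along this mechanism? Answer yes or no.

The first-formed carbocation is tertiary.
No single 1,2-shift to an adjacent carbon would produce a more-substituted cation than the one already present, so no rearrangement occurs.

no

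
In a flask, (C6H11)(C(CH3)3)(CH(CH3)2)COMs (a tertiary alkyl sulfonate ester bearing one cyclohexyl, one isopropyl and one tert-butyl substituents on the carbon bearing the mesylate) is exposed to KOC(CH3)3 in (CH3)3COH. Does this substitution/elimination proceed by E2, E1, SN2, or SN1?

Conditions: a strong/bulky base with a tertiary substrate bearing a β-hydrogen.
These conditions are the textbook signature of the E2 pathway.
A strong (often hindered) base removes a β-H in concert with loss of the leaving group — bimolecular elimination.

E2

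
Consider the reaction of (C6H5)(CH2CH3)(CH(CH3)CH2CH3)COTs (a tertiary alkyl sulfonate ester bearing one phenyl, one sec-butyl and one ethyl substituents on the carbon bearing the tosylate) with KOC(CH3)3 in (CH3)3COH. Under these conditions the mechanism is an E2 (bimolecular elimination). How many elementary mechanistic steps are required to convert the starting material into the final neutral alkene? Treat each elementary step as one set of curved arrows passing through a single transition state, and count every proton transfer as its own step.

1

Step 1: In one step, (CH3)3CO⁻ pulls off a β-proton, the C–O bond cleaves, and a C=C double bond forms between the α- and β-carbons (E2, anti elimination).
Total: 1 elementary step.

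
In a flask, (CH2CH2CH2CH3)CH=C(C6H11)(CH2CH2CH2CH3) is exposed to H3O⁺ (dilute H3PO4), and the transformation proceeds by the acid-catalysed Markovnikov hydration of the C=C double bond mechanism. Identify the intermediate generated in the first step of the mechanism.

tertiary carbocation

Step 1: Electrophilic addition begins with the π(C=C) electrons forming a bond to the proton of H3O⁺. Following Markovnikov's rule, the resulting cation is tertiary. H2O is released.
After step 1 the species present is a tertiary carbocation.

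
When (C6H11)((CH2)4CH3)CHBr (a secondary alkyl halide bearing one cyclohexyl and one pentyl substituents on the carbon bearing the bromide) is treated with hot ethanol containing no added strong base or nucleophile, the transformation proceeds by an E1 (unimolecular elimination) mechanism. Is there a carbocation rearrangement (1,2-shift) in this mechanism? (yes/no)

The first-formed carbocation is secondary.
The adjacent cyclohexyl carbon already bears 2 other carbon substituents and has a hydrogen to migrate; after a 1,2-hydride shift from that carbon the positive charge sits on a tertiary centre.
Tertiary is more stable than secondary, so the shift occurs.

yes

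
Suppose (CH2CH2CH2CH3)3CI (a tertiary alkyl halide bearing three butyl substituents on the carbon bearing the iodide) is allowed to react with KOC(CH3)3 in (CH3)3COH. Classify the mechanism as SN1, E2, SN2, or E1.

E2

Conditions: a strong/bulky base with a tertiary substrate bearing a β-hydrogen.
These conditions are the textbook signature of the E2 pathway.
A strong (often hindered) base removes a β-H in concert with loss of the leaving group — bimolecular elimination.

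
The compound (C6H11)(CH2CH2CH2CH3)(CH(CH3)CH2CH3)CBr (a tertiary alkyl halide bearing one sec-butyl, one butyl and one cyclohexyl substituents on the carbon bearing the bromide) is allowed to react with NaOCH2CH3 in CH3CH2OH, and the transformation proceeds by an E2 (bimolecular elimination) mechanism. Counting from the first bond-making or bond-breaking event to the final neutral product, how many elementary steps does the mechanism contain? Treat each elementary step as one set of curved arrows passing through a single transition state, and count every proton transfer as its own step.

1

Step 1: Concerted anti-periplanar elimination: CH3CH2O⁻ abstracts a β-H while Br⁻ leaves, and the C–H electrons become the new C=C π bond — all in a single transition state.
Total: 1 elementary step.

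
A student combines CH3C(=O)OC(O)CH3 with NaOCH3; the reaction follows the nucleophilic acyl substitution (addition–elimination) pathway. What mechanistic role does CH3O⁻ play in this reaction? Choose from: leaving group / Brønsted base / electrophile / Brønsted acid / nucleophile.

Step 1: Nucleophilic addition of CH3O⁻ to the acyl carbon breaks the π(C=O) bond and yields a tetrahedral, anionic intermediate.
CH3O⁻ donates an electron pair to form a new σ-bond to carbon — it is the nucleophile.

nucleophile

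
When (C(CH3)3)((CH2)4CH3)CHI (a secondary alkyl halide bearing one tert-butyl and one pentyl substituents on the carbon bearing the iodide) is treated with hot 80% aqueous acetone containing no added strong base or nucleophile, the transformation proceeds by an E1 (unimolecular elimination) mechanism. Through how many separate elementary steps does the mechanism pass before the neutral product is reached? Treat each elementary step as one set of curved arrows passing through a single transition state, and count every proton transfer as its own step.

3

Step 1: The C–I bond breaks with both electrons going to the iodide; I⁻ leaves and a secondary carbocation remains.
Step 2: A methyl group with its bonding pair migrates from the adjacent tert-butyl carbon to the cationic centre — a 1,2-methyl shift — upgrading the secondary cation to a tertiary one.
Step 3: A water molecule (solvent) deprotonates a β-carbon; as the C–H bond breaks, those electrons form the new alkene π bond.
Total: 3 elementary steps.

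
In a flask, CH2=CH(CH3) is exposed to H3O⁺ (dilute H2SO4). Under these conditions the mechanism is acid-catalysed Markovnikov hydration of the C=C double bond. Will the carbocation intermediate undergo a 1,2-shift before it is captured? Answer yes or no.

no

The first-formed carbocation is secondary.
No single 1,2-shift to an adjacent carbon would produce a more-substituted cation than the one already present, so no rearrangement occurs.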